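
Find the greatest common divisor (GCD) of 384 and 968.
8

Using the Euclidean algorithm:
384 = 0 × 968 + 384
968 = 2 × 384 + 200
384 = 1 × 200 + 184
200 = 1 × 184 + 16
184 = 11 × 16 + 8
16 = 2 × 8 + 0

GCD(384, 968) = 8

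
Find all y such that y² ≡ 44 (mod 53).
The square roots of 44 mod 53 are 16 and 37. Verify: 16² = 256 ≡ 44 (mod 53)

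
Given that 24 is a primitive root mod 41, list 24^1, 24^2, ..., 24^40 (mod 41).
g^1, g^2, ..., g^{40} mod 41: {24, 2, 7, 4, 14, 8, 28, 16, 15, 32, 30, 23, 19, 5, 38, 10, 35, 20, 29, 40, 17, 39, 34, 37, 27, 33, 13, 25, 26, 9, 11, 18, 22, 36, 3, 31, 6, 21, 12, 1}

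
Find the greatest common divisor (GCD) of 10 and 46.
2

Using the Euclidean algorithm:
10 = 0 × 46 + 10
46 = 4 × 10 + 6
10 = 1 × 6 + 4
6 = 1 × 4 + 2
4 = 2 × 2 + 0

GCD(10, 46) = 2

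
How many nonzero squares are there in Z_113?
For prime 113, there are (p-1)/2 = (113-1)/2 = 56 quadratic residues (excluding 0).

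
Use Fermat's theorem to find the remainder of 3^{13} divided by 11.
5

By Fermat's Little Theorem, a^(p-1) ≡ 1 (mod p) for prime p and gcd(a, p) = 1
Here p = 11, so 3^10 ≡ 1 (mod 11)
We can reduce the exponent: 13 mod 10 = 3
So 3^13 ≡ 3^3 (mod 11)
Computing: 3^3 mod 11 = 5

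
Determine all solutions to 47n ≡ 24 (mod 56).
16

Since gcd(47, 56) = 1 divides 24, a solution exists.
Multiply both sides by the inverse of 47 mod 56:
  47^(-1) mod 56 = 31
  x ≡ 31 × 24 ≡ 744 ≡ 16 (mod 56)
Verification: 47 × 16 = 752 = 13 × 56 + 24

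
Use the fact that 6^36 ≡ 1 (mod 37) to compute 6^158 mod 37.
By Fermat: 6^{36} ≡ 1 (mod 37). 158 = 4×36 + 14. So 6^{158} ≡ 6^{14} ≡ 36 (mod 37)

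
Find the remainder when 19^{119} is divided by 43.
By Fermat: 19^{42} ≡ 1 (mod 43). 119 = 2×42 + 35. So 19^{119} ≡ 19^{35} ≡ 7 (mod 43)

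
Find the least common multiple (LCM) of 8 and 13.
104

First find GCD(8, 13) using the Euclidean algorithm:
8 = 0 × 13 + 8
13 = 1 × 8 + 5
8 = 1 × 5 + 3
5 = 1 × 3 + 2
3 = 1 × 2 + 1
2 = 2 × 1 + 0
GCD(8, 13) = 1

LCM formula: LCM(a, b) = (a × b) / GCD(a, b)
LCM(8, 13) = (8 × 13) / 1
LCM(8, 13) = 104 / 1
LCM(8, 13) = 104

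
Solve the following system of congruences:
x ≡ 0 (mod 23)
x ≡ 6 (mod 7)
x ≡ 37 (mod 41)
6187

Using the Chinese Remainder Theorem:
M = product of moduli = 6601
For equation 1: M_1 = 287, 287 ≡ 11 (mod 23), inverse of 287 mod 23 is 21 (check: 11 × 21 = 231 ≡ 1 (mod 23))
For equation 2: M_2 = 943, 943 ≡ 5 (mod 7), inverse of 943 mod 7 is 3 (check: 5 × 3 = 15 ≡ 1 (mod 7))
For equation 3: M_3 = 161, 161 ≡ 38 (mod 41), inverse of 161 mod 41 is 27 (check: 38 × 27 = 1026 ≡ 1 (mod 41))
Combine: x ≡ Σ r_i×M_i×(M_i⁻¹ mod m_i) = 0×287×21 + 6×943×3 + 37×161×27 = 0 + 16974 + 160839 = 177813
177813 mod 6601 = 6187
x ≡ 6187 (mod 6601)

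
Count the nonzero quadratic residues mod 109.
For prime 109, there are (p-1)/2 = (109-1)/2 = 54 quadratic residues (excluding 0).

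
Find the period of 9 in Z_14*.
Powers of 9 mod 14: 9^1≡9, 9^2≡11, 9^3≡1. Order = 3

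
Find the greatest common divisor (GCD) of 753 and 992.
1

Using the Euclidean algorithm:
753 = 0 × 992 + 753
992 = 1 × 753 + 239
753 = 3 × 239 + 36
239 = 6 × 36 + 23
36 = 1 × 23 + 13
23 = 1 × 13 + 10
13 = 1 × 10 + 3
10 = 3 × 3 + 1
3 = 3 × 1 + 0

GCD(753, 992) = 1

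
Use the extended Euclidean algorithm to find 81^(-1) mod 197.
Extended GCD: 81(90) + 197(-37) = 1. So 81^(-1) ≡ 90 ≡ 90 (mod 197). Verify: 81 × 90 = 7290 ≡ 1 (mod 197)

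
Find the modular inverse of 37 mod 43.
37^(-1) ≡ 7 (mod 43). Verification: 37 × 7 = 259 ≡ 1 (mod 43)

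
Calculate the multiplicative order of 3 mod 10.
Powers of 3 mod 10: 3^1≡3, 3^2≡9, 3^3≡7, 3^4≡1. Order = 4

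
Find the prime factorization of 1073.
29 × 37

Divide by primes starting from smallest:
1073 ÷ 29 = 37
37 ÷ 37 = 1

1073 = 29 × 37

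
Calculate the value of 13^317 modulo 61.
Using Fermat: 13^{60} ≡ 1 (mod 61). 317 ≡ 17 (mod 60). So 13^{317} ≡ 13^{17} ≡ 47 (mod 61)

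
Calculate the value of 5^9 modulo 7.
9 = 8 + 1 (binary 1001). Repeated squaring mod 7: 5^1 ≡ 5; 5^2 ≡ 5² = 25 ≡ 4; 5^4 ≡ 4² = 16 ≡ 2; 5^8 ≡ 2² = 4 ≡ 4. Multiply: 5^9 = 5^8 × 5^1 ≡ 4 × 5 (mod 7): 4 × 5 = 20 ≡ 6. So 5^9 ≡ 6 (mod 7).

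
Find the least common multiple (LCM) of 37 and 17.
629

First find GCD(37, 17) using the Euclidean algorithm:
37 = 2 × 17 + 3
17 = 5 × 3 + 2
3 = 1 × 2 + 1
2 = 2 × 1 + 0
GCD(37, 17) = 1

LCM formula: LCM(a, b) = (a × b) / GCD(a, b)
LCM(37, 17) = (37 × 17) / 1
LCM(37, 17) = 629 / 1
LCM(37, 17) = 629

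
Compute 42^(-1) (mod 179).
42^(-1) ≡ 81 (mod 179). Verification: 42 × 81 = 3402 ≡ 1 (mod 179)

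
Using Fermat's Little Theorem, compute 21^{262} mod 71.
58

By Fermat's Little Theorem, a^(p-1) ≡ 1 (mod p) for prime p and gcd(a, p) = 1
Here p = 71, so 21^70 ≡ 1 (mod 71)
We can reduce the exponent: 262 mod 70 = 52
So 21^262 ≡ 21^52 (mod 71)
Computing: 21^52 mod 71 = 58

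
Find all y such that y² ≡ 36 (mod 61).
The square roots of 36 mod 61 are 6 and 55. Verify: 6² = 36 ≡ 36 (mod 61)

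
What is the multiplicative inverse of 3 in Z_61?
3^(-1) ≡ 41 (mod 61). Verification: 3 × 41 = 123 ≡ 1 (mod 61)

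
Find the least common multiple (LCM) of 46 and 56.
1288

First find GCD(46, 56) using the Euclidean algorithm:
46 = 0 × 56 + 46
56 = 1 × 46 + 10
46 = 4 × 10 + 6
10 = 1 × 6 + 4
6 = 1 × 4 + 2
4 = 2 × 2 + 0
GCD(46, 56) = 2

LCM formula: LCM(a, b) = (a × b) / GCD(a, b)
LCM(46, 56) = (46 × 56) / 2
LCM(46, 56) = 2576 / 2
LCM(46, 56) = 1288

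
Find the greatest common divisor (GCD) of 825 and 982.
1

Using the Euclidean algorithm:
825 = 0 × 982 + 825
982 = 1 × 825 + 157
825 = 5 × 157 + 40
157 = 3 × 40 + 37
40 = 1 × 37 + 3
37 = 12 × 3 + 1
3 = 3 × 1 + 0

GCD(825, 982) = 1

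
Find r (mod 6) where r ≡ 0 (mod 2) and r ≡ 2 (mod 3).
M = 2 × 3 = 6. M₁ = 3, y₁ ≡ 1 (mod 2). M₂ = 2, y₂ ≡ 2 (mod 3). r = 0×3×1 + 2×2×2 ≡ 2 (mod 6)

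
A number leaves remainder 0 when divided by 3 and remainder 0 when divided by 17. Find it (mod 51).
M = 3 × 17 = 51. M₁ = 17, y₁ ≡ 2 (mod 3). M₂ = 3, y₂ ≡ 6 (mod 17). t = 0×17×2 + 0×3×6 ≡ 0 (mod 51)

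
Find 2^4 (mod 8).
4 = 4 (binary 100). Repeated squaring mod 8: 2^1 ≡ 2; 2^2 ≡ 2² = 4 ≡ 4; 2^4 ≡ 4² = 16 ≡ 0. So 2^4 ≡ 0 (mod 8).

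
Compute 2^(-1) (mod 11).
2^(-1) ≡ 6 (mod 11). Verification: 2 × 6 = 12 ≡ 1 (mod 11)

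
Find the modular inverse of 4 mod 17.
4^(-1) ≡ 13 (mod 17). Verification: 4 × 13 = 52 ≡ 1 (mod 17)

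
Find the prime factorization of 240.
2^4 × 3 × 5

Divide by primes starting from smallest:
240 ÷ 2 = 120
120 ÷ 2 = 60
60 ÷ 2 = 30
30 ÷ 2 = 15
15 ÷ 3 = 5
5 ÷ 5 = 1

240 = 2^4 × 3 × 5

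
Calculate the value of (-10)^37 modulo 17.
Using Fermat: (-10)^{16} ≡ 1 (mod 17). 37 ≡ 5 (mod 16). So (-10)^{37} ≡ (-10)^{5} ≡ 11 (mod 17)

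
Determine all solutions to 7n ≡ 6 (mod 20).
18

Since gcd(7, 20) = 1 divides 6, a solution exists.
Multiply both sides by the inverse of 7 mod 20:
  7^(-1) mod 20 = 3
  x ≡ 3 × 6 ≡ 18 ≡ 18 (mod 20)
Verification: 7 × 18 = 126 = 6 × 20 + 6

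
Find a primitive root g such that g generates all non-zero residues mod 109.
p - 1 = 108 has prime divisors 2, 3. h is a primitive root mod 109 iff h^(108/q) ≢ 1 (mod 109) for each such q.
h = 2: 2^54 ≡ 108, 2^36 ≡ 1 (mod 109); 2^36 ≡ 1, so not a primitive root.
h = 3: 3^54 ≡ 1, 3^36 ≡ 63 (mod 109); 3^54 ≡ 1, so not a primitive root.
h = 4: 4^54 ≡ 1, 4^36 ≡ 1 (mod 109); 4^54 ≡ 1, so not a primitive root.
h = 5: 5^54 ≡ 1, 5^36 ≡ 63 (mod 109); 5^54 ≡ 1, so not a primitive root.
h = 6: 6^54 ≡ 108, 6^36 ≡ 63 (mod 109); none is 1, so 6 has order 108 and is a primitive root.
The smallest primitive root mod 109 is g = 6.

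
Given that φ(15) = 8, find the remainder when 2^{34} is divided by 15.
By Euler: 2^{8} ≡ 1 (mod 15) since gcd(2, 15) = 1. 34 = 4×8 + 2. So 2^{34} ≡ 2^{2} ≡ 4 (mod 15)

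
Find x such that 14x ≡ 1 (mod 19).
14^(-1) ≡ 15 (mod 19). Verification: 14 × 15 = 210 ≡ 1 (mod 19)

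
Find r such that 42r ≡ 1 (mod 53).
42^(-1) ≡ 24 (mod 53). Verification: 42 × 24 = 1008 ≡ 1 (mod 53)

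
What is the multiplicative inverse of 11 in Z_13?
6

Using Extended Euclidean Algorithm:
gcd(11, 13) = 1
Bezout coefficients: 11 × 6 + 13 × -5 = 1
So 11 × 6 ≡ 1 (mod 13)
The inverse is 6 mod 13 = 6
Verification: 11 × 6 = 66 = 5 × 13 + 1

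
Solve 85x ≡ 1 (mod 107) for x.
34

Using Extended Euclidean Algorithm:
gcd(85, 107) = 1
Bezout coefficients: 85 × 34 + 107 × -27 = 1
So 85 × 34 ≡ 1 (mod 107)
The inverse is 34 mod 107 = 34
Verification: 85 × 34 = 2890 = 27 × 107 + 1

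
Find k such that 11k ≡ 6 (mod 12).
6

Since gcd(11, 12) = 1 divides 6, a solution exists.
Multiply both sides by the inverse of 11 mod 12:
  11^(-1) mod 12 = 11
  x ≡ 11 × 6 ≡ 66 ≡ 6 (mod 12)
Verification: 11 × 6 = 66 = 5 × 12 + 6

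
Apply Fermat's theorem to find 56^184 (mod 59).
By Fermat: 56^{58} ≡ 1 (mod 59). 184 = 3×58 + 10. So 56^{184} ≡ 56^{10} ≡ 49 (mod 59)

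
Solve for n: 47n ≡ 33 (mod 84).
15

Since gcd(47, 84) = 1 divides 33, a solution exists.
Multiply both sides by the inverse of 47 mod 84:
  47^(-1) mod 84 = 59
  x ≡ 59 × 33 ≡ 1947 ≡ 15 (mod 84)
Verification: 47 × 15 = 705 = 8 × 84 + 33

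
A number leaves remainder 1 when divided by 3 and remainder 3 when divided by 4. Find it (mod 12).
M = 3 × 4 = 12. M₁ = 4, y₁ ≡ 1 (mod 3). M₂ = 3, y₂ ≡ 3 (mod 4). r = 1×4×1 + 3×3×3 ≡ 7 (mod 12)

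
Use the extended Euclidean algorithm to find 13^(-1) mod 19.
Extended GCD: 13(3) + 19(-2) = 1. So 13^(-1) ≡ 3 ≡ 3 (mod 19). Verify: 13 × 3 = 39 ≡ 1 (mod 19)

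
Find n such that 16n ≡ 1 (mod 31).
16^(-1) ≡ 2 (mod 31). Verification: 16 × 2 = 32 ≡ 1 (mod 31)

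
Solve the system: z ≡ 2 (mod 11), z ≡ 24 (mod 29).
M = 11 × 29 = 319. M₁ = 29, y₁ ≡ 8 (mod 11). M₂ = 11, y₂ ≡ 8 (mod 29). z = 2×29×8 + 24×11×8 ≡ 24 (mod 319)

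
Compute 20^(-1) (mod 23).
20^(-1) ≡ 15 (mod 23). Verification: 20 × 15 = 300 ≡ 1 (mod 23)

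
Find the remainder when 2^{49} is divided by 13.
By Fermat: 2^{12} ≡ 1 (mod 13). 49 = 4×12 + 1. So 2^{49} ≡ 2^{1} ≡ 2 (mod 13)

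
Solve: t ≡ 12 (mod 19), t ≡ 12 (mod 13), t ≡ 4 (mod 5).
M = 19 × 13 × 5 = 1235. M₁ = 65, y₁ ≡ 12 (mod 19). M₂ = 95, y₂ ≡ 10 (mod 13). M₃ = 247, y₃ ≡ 3 (mod 5). t = 12×65×12 + 12×95×10 + 4×247×3 ≡ 259 (mod 1235)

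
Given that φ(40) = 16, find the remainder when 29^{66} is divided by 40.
By Euler: 29^{16} ≡ 1 (mod 40) since gcd(29, 40) = 1. 66 = 4×16 + 2. So 29^{66} ≡ 29^{2} ≡ 1 (mod 40)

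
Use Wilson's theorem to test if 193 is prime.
(192)! mod 193 = 192. Since 192 ≡ -1 (mod 193), 193 is prime.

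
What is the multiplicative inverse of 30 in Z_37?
30^(-1) ≡ 21 (mod 37). Verification: 30 × 21 = 630 ≡ 1 (mod 37)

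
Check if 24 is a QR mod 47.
By Euler's criterion: 24^{23} ≡ 1 (mod 47). Since this equals 1, 24 is a QR.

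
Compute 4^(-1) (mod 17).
4^(-1) ≡ 13 (mod 17). Verification: 4 × 13 = 52 ≡ 1 (mod 17)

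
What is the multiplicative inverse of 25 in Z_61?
22

Using Extended Euclidean Algorithm:
gcd(25, 61) = 1
Bezout coefficients: 25 × 22 + 61 × -9 = 1
So 25 × 22 ≡ 1 (mod 61)
The inverse is 22 mod 61 = 22
Verification: 25 × 22 = 550 = 9 × 61 + 1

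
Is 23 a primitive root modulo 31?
No

To verify, check if 23^(30/q) ≢ 1 (mod 31) for each prime divisor q of 30
Divisors of 30 = 30: [1, 2, 3, 5, 6, 10, 15, 30]
  23^(30/2) = 23^15 ≡ 30 (mod 31)
  23^(30/3) = 23^10 ≡ 1 (mod 31)
  23^(30/5) = 23^6 ≡ 8 (mod 31)
Conclusion: 23 is not a primitive root modulo 31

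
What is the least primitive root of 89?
3

A primitive root g modulo p has order p-1 = 88
Prime divisors of 88: [2, 11]
g is a primitive root iff g^(88/q) ≢ 1 (mod 89) for each prime divisor q
Testing small values:
  g = 2: 2^44 ≡ 1, 2^8 ≡ 78 (mod 89) → 2^44 ≡ 1, not primitive root
  g = 3: 3^44 ≡ 88, 3^8 ≡ 64 (mod 89) → none is 1, primitive root!
The smallest primitive root is 3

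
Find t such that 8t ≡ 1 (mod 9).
8

Since gcd(8, 9) = 1 divides 1, a solution exists.
Multiply both sides by the inverse of 8 mod 9:
  8^(-1) mod 9 = 8
  x ≡ 8 × 1 ≡ 8 ≡ 8 (mod 9)
Verification: 8 × 8 = 64 = 7 × 9 + 1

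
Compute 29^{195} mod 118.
79

Using successive squaring:
Binary expansion of 195: 11000011
Powers of 29 mod 118 (each is the square of the previous):
  29^1 ≡ 29 (mod 118)
  29^2 ≡ 29² = 841 ≡ 15 (mod 118)
  29^4 ≡ 15² = 225 ≡ 107 (mod 118)
  29^8 ≡ 107² = 11449 ≡ 3 (mod 118)
  29^16 ≡ 3² = 9 ≡ 9 (mod 118)
  29^32 ≡ 9² = 81 ≡ 81 (mod 118)
  29^64 ≡ 81² = 6561 ≡ 71 (mod 118)
  29^128 ≡ 71² = 5041 ≡ 85 (mod 118)
195 = 128 + 64 + 2 + 1, so 29^195 = 29^128 × 29^64 × 29^2 × 29^1 ≡ 85 × 71 × 15 × 29 (mod 118)
Multiplying step by step:
  85 × 71 = 6035 ≡ 17 (mod 118)
  17 × 15 = 255 ≡ 19 (mod 118)
  19 × 29 = 551 ≡ 79 (mod 118)
Result: 29^195 ≡ 79 (mod 118)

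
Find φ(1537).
1456

Prime factorization: 1537 = 29 × 53
Using the formula φ(n) = n × Π(1 - 1/p) for each prime factor p:
φ(1537) = 1537 × (1 - 1/29) × (1 - 1/53)
φ(1537) = 1456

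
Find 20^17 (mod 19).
Using repeated squaring. 20 ≡ 1 (mod 19). 17 = 16 + 1 (binary 10001). Repeated squaring mod 19: 1^1 ≡ 1; 1^2 ≡ 1² = 1 ≡ 1; 1^4 ≡ 1² = 1 ≡ 1; 1^8 ≡ 1² = 1 ≡ 1; 1^16 ≡ 1² = 1 ≡ 1. Multiply: 20^17 ≡ 1^16 × 1^1 ≡ 1 × 1 (mod 19): 1 × 1 = 1 ≡ 1. So 20^17 ≡ 1 (mod 19).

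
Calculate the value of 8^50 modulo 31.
Using Fermat: 8^{30} ≡ 1 (mod 31). 50 ≡ 20 (mod 30). So 8^{50} ≡ 8^{20} ≡ 1 (mod 31)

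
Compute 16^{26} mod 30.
16

Using successive squaring:
Binary expansion of 26: 11010
Powers of 16 mod 30 (each is the square of the previous):
  16^1 ≡ 16 (mod 30)
  16^2 ≡ 16² = 256 ≡ 16 (mod 30)
  16^4 ≡ 16² = 256 ≡ 16 (mod 30)
  16^8 ≡ 16² = 256 ≡ 16 (mod 30)
  16^16 ≡ 16² = 256 ≡ 16 (mod 30)
26 = 16 + 8 + 2, so 16^26 = 16^16 × 16^8 × 16^2 ≡ 16 × 16 × 16 (mod 30)
Multiplying step by step:
  16 × 16 = 256 ≡ 16 (mod 30)
  16 × 16 = 256 ≡ 16 (mod 30)
Result: 16^26 ≡ 16 (mod 30)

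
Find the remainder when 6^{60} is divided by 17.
By Fermat: 6^{16} ≡ 1 (mod 17). 60 = 3×16 + 12. So 6^{60} ≡ 6^{12} ≡ 13 (mod 17)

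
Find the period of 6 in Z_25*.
Powers of 6 mod 25: 6^1≡6, 6^2≡11, 6^3≡16, 6^4≡21, 6^5≡1. Order = 5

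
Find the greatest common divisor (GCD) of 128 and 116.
4

Using the Euclidean algorithm:
128 = 1 × 116 + 12
116 = 9 × 12 + 8
12 = 1 × 8 + 4
8 = 2 × 4 + 0

GCD(128, 116) = 4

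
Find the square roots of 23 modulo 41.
The square roots of 23 mod 41 are 33 and 8. Verify: 33² = 1089 ≡ 23 (mod 41)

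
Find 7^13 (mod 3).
Using Fermat: 7^{2} ≡ 1 (mod 3). 13 ≡ 1 (mod 2). So 7^{13} ≡ 7^{1} ≡ 1 (mod 3)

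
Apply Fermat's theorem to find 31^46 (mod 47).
By Fermat's Little Theorem, 31^{46} ≡ 1 (mod 47) since 47 is prime and gcd(31, 47) = 1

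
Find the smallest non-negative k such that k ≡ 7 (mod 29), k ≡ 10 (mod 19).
181

Using the Chinese Remainder Theorem:
M = product of moduli = 551
For equation 1: M_1 = 19, 19 ≡ 19 (mod 29), inverse of 19 mod 29 is 26 (check: 19 × 26 = 494 ≡ 1 (mod 29))
For equation 2: M_2 = 29, 29 ≡ 10 (mod 19), inverse of 29 mod 19 is 2 (check: 10 × 2 = 20 ≡ 1 (mod 19))
Combine: k ≡ Σ r_i×M_i×(M_i⁻¹ mod m_i) = 7×19×26 + 10×29×2 = 3458 + 580 = 4038
4038 mod 551 = 181
k ≡ 181 (mod 551)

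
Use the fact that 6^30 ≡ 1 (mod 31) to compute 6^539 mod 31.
By Fermat: 6^{30} ≡ 1 (mod 31). 539 ≡ 29 (mod 30). So 6^{539} ≡ 6^{29} ≡ 26 (mod 31)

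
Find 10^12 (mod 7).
Using Fermat: 10^{6} ≡ 1 (mod 7). 12 ≡ 0 (mod 6). So 10^{12} ≡ 10^{0} ≡ 1 (mod 7)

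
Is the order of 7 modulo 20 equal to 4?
Yes, ord_20(7) = 4.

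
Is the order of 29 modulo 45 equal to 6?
Yes, ord_45(29) = 6.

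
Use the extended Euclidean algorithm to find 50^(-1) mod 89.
Extended GCD: 50(-16) + 89(9) = 1. So 50^(-1) ≡ 73 ≡ 73 (mod 89). Verify: 50 × 73 = 3650 ≡ 1 (mod 89)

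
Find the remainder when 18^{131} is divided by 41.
By Fermat: 18^{40} ≡ 1 (mod 41). 131 = 3×40 + 11. So 18^{131} ≡ 18^{11} ≡ 18 (mod 41)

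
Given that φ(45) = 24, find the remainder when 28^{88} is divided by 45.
By Euler: 28^{24} ≡ 1 (mod 45) since gcd(28, 45) = 1. 88 = 3×24 + 16. So 28^{88} ≡ 28^{16} ≡ 1 (mod 45)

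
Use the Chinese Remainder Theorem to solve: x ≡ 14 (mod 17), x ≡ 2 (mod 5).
82

Using the Chinese Remainder Theorem:
M = product of moduli = 85
For equation 1: M_1 = 5, 5 ≡ 5 (mod 17), inverse of 5 mod 17 is 7 (check: 5 × 7 = 35 ≡ 1 (mod 17))
For equation 2: M_2 = 17, 17 ≡ 2 (mod 5), inverse of 17 mod 5 is 3 (check: 2 × 3 = 6 ≡ 1 (mod 5))
Combine: x ≡ Σ r_i×M_i×(M_i⁻¹ mod m_i) = 14×5×7 + 2×17×3 = 490 + 102 = 592
592 mod 85 = 82
x ≡ 82 (mod 85)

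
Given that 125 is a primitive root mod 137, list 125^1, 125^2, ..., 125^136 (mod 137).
g^1, g^2, ..., g^{136} mod 137: {125, 7, 53, 49, 97, 69, 131, 72, 95, 93, 117, 103, 134, 36, 116, 115, 127, 120, 67, 18, 58, 126, 132, 60, 102, 9, 29, 63, 66, 30, 51, 73, 83, 100, 33, 15, 94, 105, 110, 50, 85, 76, 47, 121, 55, 25, 111, 38, 92, 129, 96, 81, 124, 19, 46, 133, 48, 109, 62, 78, 23, 135, 24, 123, 31, 39, 80, 136, 12, 130, 84, 88, 40, 68, 6, 65, 42, 44, 20, 34, 3, 101, 21, 22, 10, 17, 70, 119, 79, 11, 5, 77, 35, 128, 108, 74, 71, 107, 86, 64, 54, 37, 104, 122, 43, 32, 27, 87, 52, 61, 90, 16, 82, 112, 26, 99, 45, 8, 41, 56, 13, 118, 91, 4, 89, 28, 75, 59, 114, 2, 113, 14, 106, 98, 57, 1}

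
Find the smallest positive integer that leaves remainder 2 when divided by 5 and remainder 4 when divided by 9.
M = 5 × 9 = 45. M₁ = 9, y₁ ≡ 4 (mod 5). M₂ = 5, y₂ ≡ 2 (mod 9). t = 2×9×4 + 4×5×2 ≡ 22 (mod 45). The smallest positive such number is 22.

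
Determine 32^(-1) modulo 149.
32^(-1) ≡ 14 (mod 149). Verification: 32 × 14 = 448 ≡ 1 (mod 149)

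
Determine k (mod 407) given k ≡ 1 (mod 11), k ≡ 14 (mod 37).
199

Using the Chinese Remainder Theorem:
M = product of moduli = 407
For equation 1: M_1 = 37, 37 ≡ 4 (mod 11), inverse of 37 mod 11 is 3 (check: 4 × 3 = 12 ≡ 1 (mod 11))
For equation 2: M_2 = 11, 11 ≡ 11 (mod 37), inverse of 11 mod 37 is 27 (check: 11 × 27 = 297 ≡ 1 (mod 37))
Combine: k ≡ Σ r_i×M_i×(M_i⁻¹ mod m_i) = 1×37×3 + 14×11×27 = 111 + 4158 = 4269
4269 mod 407 = 199
k ≡ 199 (mod 407)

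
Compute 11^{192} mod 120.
1

Using successive squaring:
Binary expansion of 192: 11000000
Powers of 11 mod 120 (each is the square of the previous):
  11^1 ≡ 11 (mod 120)
  11^2 ≡ 11² = 121 ≡ 1 (mod 120)
  11^4 ≡ 1² = 1 ≡ 1 (mod 120)
  11^8 ≡ 1² = 1 ≡ 1 (mod 120)
  11^16 ≡ 1² = 1 ≡ 1 (mod 120)
  11^32 ≡ 1² = 1 ≡ 1 (mod 120)
  11^64 ≡ 1² = 1 ≡ 1 (mod 120)
  11^128 ≡ 1² = 1 ≡ 1 (mod 120)
192 = 128 + 64, so 11^192 = 11^128 × 11^64 ≡ 1 × 1 (mod 120)
Multiplying step by step:
  1 × 1 = 1 ≡ 1 (mod 120)
Result: 11^192 ≡ 1 (mod 120)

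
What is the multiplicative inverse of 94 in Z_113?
107

Using Extended Euclidean Algorithm:
gcd(94, 113) = 1
Bezout coefficients: 94 × -6 + 113 × 5 = 1
So 94 × -6 ≡ 1 (mod 113)
The inverse is -6 mod 113 = 107
Verification: 94 × 107 = 10058 = 89 × 113 + 1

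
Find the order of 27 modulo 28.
Powers of 27 mod 28: 27^1≡27, 27^2≡1. Order = 2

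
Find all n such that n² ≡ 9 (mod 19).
The square roots of 9 mod 19 are 16 and 3. Verify: 16² = 256 ≡ 9 (mod 19)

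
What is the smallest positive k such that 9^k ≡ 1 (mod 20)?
Powers of 9 mod 20: 9^1≡9, 9^2≡1. Order = 2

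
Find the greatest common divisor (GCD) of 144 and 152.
8

Using the Euclidean algorithm:
144 = 0 × 152 + 144
152 = 1 × 144 + 8
144 = 18 × 8 + 0

GCD(144, 152) = 8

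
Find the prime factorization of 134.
2 × 67

Divide by primes starting from smallest:
134 ÷ 2 = 67
67 ÷ 67 = 1

134 = 2 × 67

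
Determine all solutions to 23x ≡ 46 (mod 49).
2

Since gcd(23, 49) = 1 divides 46, a solution exists.
Multiply both sides by the inverse of 23 mod 49:
  23^(-1) mod 49 = 32
  x ≡ 32 × 46 ≡ 1472 ≡ 2 (mod 49)
Verification: 23 × 2 = 46 = 0 × 49 + 46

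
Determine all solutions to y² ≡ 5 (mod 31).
The square roots of 5 mod 31 are 25 and 6. Verify: 25² = 625 ≡ 5 (mod 31)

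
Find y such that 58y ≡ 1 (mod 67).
58^(-1) ≡ 52 (mod 67). Verification: 58 × 52 = 3016 ≡ 1 (mod 67)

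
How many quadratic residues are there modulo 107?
For prime 107, there are (p-1)/2 = (107-1)/2 = 53 quadratic residues (excluding 0).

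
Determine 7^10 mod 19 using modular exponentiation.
10 = 8 + 2 (binary 1010). Repeated squaring mod 19: 7^1 ≡ 7; 7^2 ≡ 7² = 49 ≡ 11; 7^4 ≡ 11² = 121 ≡ 7; 7^8 ≡ 7² = 49 ≡ 11. Multiply: 7^10 = 7^8 × 7^2 ≡ 11 × 11 (mod 19): 11 × 11 = 121 ≡ 7. So 7^10 ≡ 7 (mod 19).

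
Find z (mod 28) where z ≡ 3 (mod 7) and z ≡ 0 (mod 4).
M = 7 × 4 = 28. M₁ = 4, y₁ ≡ 2 (mod 7). M₂ = 7, y₂ ≡ 3 (mod 4). z = 3×4×2 + 0×7×3 ≡ 24 (mod 28)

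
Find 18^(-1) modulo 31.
19

Using Extended Euclidean Algorithm:
gcd(18, 31) = 1
Bezout coefficients: 18 × -12 + 31 × 7 = 1
So 18 × -12 ≡ 1 (mod 31)
The inverse is -12 mod 31 = 19
Verification: 18 × 19 = 342 = 11 × 31 + 1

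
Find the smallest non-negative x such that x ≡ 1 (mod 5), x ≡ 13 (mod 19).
51

Using the Chinese Remainder Theorem:
M = product of moduli = 95
For equation 1: M_1 = 19, 19 ≡ 4 (mod 5), inverse of 19 mod 5 is 4 (check: 4 × 4 = 16 ≡ 1 (mod 5))
For equation 2: M_2 = 5, 5 ≡ 5 (mod 19), inverse of 5 mod 19 is 4 (check: 5 × 4 = 20 ≡ 1 (mod 19))
Combine: x ≡ Σ r_i×M_i×(M_i⁻¹ mod m_i) = 1×19×4 + 13×5×4 = 76 + 260 = 336
336 mod 95 = 51
x ≡ 51 (mod 95)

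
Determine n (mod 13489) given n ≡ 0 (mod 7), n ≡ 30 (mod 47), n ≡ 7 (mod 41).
4025

Using the Chinese Remainder Theorem:
M = product of moduli = 13489
For equation 1: M_1 = 1927, 1927 ≡ 2 (mod 7), inverse of 1927 mod 7 is 4 (check: 2 × 4 = 8 ≡ 1 (mod 7))
For equation 2: M_2 = 287, 287 ≡ 5 (mod 47), inverse of 287 mod 47 is 19 (check: 5 × 19 = 95 ≡ 1 (mod 47))
For equation 3: M_3 = 329, 329 ≡ 1 (mod 41), inverse of 329 mod 41 is 1 (check: 1 × 1 = 1 ≡ 1 (mod 41))
Combine: n ≡ Σ r_i×M_i×(M_i⁻¹ mod m_i) = 0×1927×4 + 30×287×19 + 7×329×1 = 0 + 163590 + 2303 = 165893
165893 mod 13489 = 4025
n ≡ 4025 (mod 13489)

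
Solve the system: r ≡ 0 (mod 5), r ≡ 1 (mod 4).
M = 5 × 4 = 20. M₁ = 4, y₁ ≡ 4 (mod 5). M₂ = 5, y₂ ≡ 1 (mod 4). r = 0×4×4 + 1×5×1 ≡ 5 (mod 20)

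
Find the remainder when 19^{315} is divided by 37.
By Fermat: 19^{36} ≡ 1 (mod 37). 315 = 8×36 + 27. So 19^{315} ≡ 19^{27} ≡ 31 (mod 37)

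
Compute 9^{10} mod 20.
1

Using successive squaring:
Binary expansion of 10: 1010
Powers of 9 mod 20 (each is the square of the previous):
  9^1 ≡ 9 (mod 20)
  9^2 ≡ 9² = 81 ≡ 1 (mod 20)
  9^4 ≡ 1² = 1 ≡ 1 (mod 20)
  9^8 ≡ 1² = 1 ≡ 1 (mod 20)
10 = 8 + 2, so 9^10 = 9^8 × 9^2 ≡ 1 × 1 (mod 20)
Multiplying step by step:
  1 × 1 = 1 ≡ 1 (mod 20)
Result: 9^10 ≡ 1 (mod 20)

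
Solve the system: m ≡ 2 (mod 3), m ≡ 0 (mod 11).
M = 3 × 11 = 33. M₁ = 11, y₁ ≡ 2 (mod 3). M₂ = 3, y₂ ≡ 4 (mod 11). m = 2×11×2 + 0×3×4 ≡ 11 (mod 33)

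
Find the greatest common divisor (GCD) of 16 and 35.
1

Using the Euclidean algorithm:
16 = 0 × 35 + 16
35 = 2 × 16 + 3
16 = 5 × 3 + 1
3 = 3 × 1 + 0

GCD(16, 35) = 1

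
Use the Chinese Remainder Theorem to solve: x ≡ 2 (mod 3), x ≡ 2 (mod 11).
M = 3 × 11 = 33. M₁ = 11, y₁ ≡ 2 (mod 3). M₂ = 3, y₂ ≡ 4 (mod 11). x = 2×11×2 + 2×3×4 ≡ 2 (mod 33)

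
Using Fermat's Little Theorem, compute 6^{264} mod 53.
24

By Fermat's Little Theorem, a^(p-1) ≡ 1 (mod p) for prime p and gcd(a, p) = 1
Here p = 53, so 6^52 ≡ 1 (mod 53)
We can reduce the exponent: 264 mod 52 = 4
So 6^264 ≡ 6^4 (mod 53)
Computing: 6^4 mod 53 = 24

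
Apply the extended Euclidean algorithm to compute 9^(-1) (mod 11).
Extended GCD: 9(5) + 11(-4) = 1. So 9^(-1) ≡ 5 ≡ 5 (mod 11). Verify: 9 × 5 = 45 ≡ 1 (mod 11)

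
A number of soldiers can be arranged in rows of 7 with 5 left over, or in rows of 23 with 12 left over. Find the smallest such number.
M = 7 × 23 = 161. M₁ = 23, y₁ ≡ 4 (mod 7). M₂ = 7, y₂ ≡ 10 (mod 23). r = 5×23×4 + 12×7×10 ≡ 12 (mod 161). The smallest positive such number is 12.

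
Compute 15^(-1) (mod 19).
15^(-1) ≡ 14 (mod 19). Verification: 15 × 14 = 210 ≡ 1 (mod 19)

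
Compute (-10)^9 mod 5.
(-10) ≡ 0 (mod 5). 9 = 8 + 1 (binary 1001). Repeated squaring mod 5: 0^1 ≡ 0; 0^2 ≡ 0² = 0 ≡ 0; 0^4 ≡ 0² = 0 ≡ 0; 0^8 ≡ 0² = 0 ≡ 0. Multiply: (-10)^9 ≡ 0^8 × 0^1 ≡ 0 × 0 (mod 5): 0 × 0 = 0 ≡ 0. So (-10)^9 ≡ 0 (mod 5).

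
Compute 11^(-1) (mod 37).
11^(-1) ≡ 27 (mod 37). Verification: 11 × 27 = 297 ≡ 1 (mod 37)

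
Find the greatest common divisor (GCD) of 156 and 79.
1

Using the Euclidean algorithm:
156 = 1 × 79 + 77
79 = 1 × 77 + 2
77 = 38 × 2 + 1
2 = 2 × 1 + 0

GCD(156, 79) = 1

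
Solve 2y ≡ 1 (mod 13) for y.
7

Using Extended Euclidean Algorithm:
gcd(2, 13) = 1
Bezout coefficients: 2 × -6 + 13 × 1 = 1
So 2 × -6 ≡ 1 (mod 13)
The inverse is -6 mod 13 = 7
Verification: 2 × 7 = 14 = 1 × 13 + 1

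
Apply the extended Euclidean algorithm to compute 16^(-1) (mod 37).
Extended GCD: 16(7) + 37(-3) = 1. So 16^(-1) ≡ 7 ≡ 7 (mod 37). Verify: 16 × 7 = 112 ≡ 1 (mod 37)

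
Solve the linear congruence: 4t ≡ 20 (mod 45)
5

Since gcd(4, 45) = 1 divides 20, a solution exists.
Multiply both sides by the inverse of 4 mod 45:
  4^(-1) mod 45 = 34
  x ≡ 34 × 20 ≡ 680 ≡ 5 (mod 45)
Verification: 4 × 5 = 20 = 0 × 45 + 20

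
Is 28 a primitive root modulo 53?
No

To verify, check if 28^(52/q) ≢ 1 (mod 53) for each prime divisor q of 52
Divisors of 52 = 52: [1, 2, 4, 13, 26, 52]
  28^(52/2) = 28^26 ≡ 1 (mod 53)
  28^(52/13) = 28^4 ≡ 15 (mod 53)
Conclusion: 28 is not a primitive root modulo 53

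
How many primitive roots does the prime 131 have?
Number of primitive roots mod 131 = φ(130) = 48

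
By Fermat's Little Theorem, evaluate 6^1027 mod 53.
By Fermat: 6^{52} ≡ 1 (mod 53). 1027 ≡ 39 (mod 52). So 6^{1027} ≡ 6^{39} ≡ 52 (mod 53)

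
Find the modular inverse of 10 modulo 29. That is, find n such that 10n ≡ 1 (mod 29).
3

Using Extended Euclidean Algorithm:
gcd(10, 29) = 1
Bezout coefficients: 10 × 3 + 29 × -1 = 1
So 10 × 3 ≡ 1 (mod 29)
The inverse is 3 mod 29 = 3
Verification: 10 × 3 = 30 = 1 × 29 + 1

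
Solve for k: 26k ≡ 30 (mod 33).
24

Since gcd(26, 33) = 1 divides 30, a solution exists.
Multiply both sides by the inverse of 26 mod 33:
  26^(-1) mod 33 = 14
  x ≡ 14 × 30 ≡ 420 ≡ 24 (mod 33)
Verification: 26 × 24 = 624 = 18 × 33 + 30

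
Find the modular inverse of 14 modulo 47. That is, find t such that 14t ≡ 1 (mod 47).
37

Using Extended Euclidean Algorithm:
gcd(14, 47) = 1
Bezout coefficients: 14 × -10 + 47 × 3 = 1
So 14 × -10 ≡ 1 (mod 47)
The inverse is -10 mod 47 = 37
Verification: 14 × 37 = 518 = 11 × 47 + 1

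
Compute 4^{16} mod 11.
4

Using successive squaring:
Binary expansion of 16: 10000
Powers of 4 mod 11 (each is the square of the previous):
  4^1 ≡ 4 (mod 11)
  4^2 ≡ 4² = 16 ≡ 5 (mod 11)
  4^4 ≡ 5² = 25 ≡ 3 (mod 11)
  4^8 ≡ 3² = 9 ≡ 9 (mod 11)
  4^16 ≡ 9² = 81 ≡ 4 (mod 11)
16 is a power of 2, so 4^16 is the last square: ≡ 4 (mod 11)
Result: 4^16 ≡ 4 (mod 11)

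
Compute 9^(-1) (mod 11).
5

Using Extended Euclidean Algorithm:
gcd(9, 11) = 1
Bezout coefficients: 9 × 5 + 11 × -4 = 1
So 9 × 5 ≡ 1 (mod 11)
The inverse is 5 mod 11 = 5
Verification: 9 × 5 = 45 = 4 × 11 + 1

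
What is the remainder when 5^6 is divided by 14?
6 = 4 + 2 (binary 110). Repeated squaring mod 14: 5^1 ≡ 5; 5^2 ≡ 5² = 25 ≡ 11; 5^4 ≡ 11² = 121 ≡ 9. Multiply: 5^6 = 5^4 × 5^2 ≡ 9 × 11 (mod 14): 9 × 11 = 99 ≡ 1. So 5^6 ≡ 1 (mod 14).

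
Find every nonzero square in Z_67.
QRs mod 67: {1, 4, 6, 9, 10, 14, 15, 16, 17, 19, 21, 22, 23, 24, 25, 26, 29, 33, 35, 36, 37, 39, 40, 47, 49, 54, 55, 56, 59, 60, 62, 64, 65}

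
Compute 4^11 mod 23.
Using repeated squaring. 11 = 8 + 2 + 1 (binary 1011). Repeated squaring mod 23: 4^1 ≡ 4; 4^2 ≡ 4² = 16 ≡ 16; 4^4 ≡ 16² = 256 ≡ 3; 4^8 ≡ 3² = 9 ≡ 9. Multiply: 4^11 = 4^8 × 4^2 × 4^1 ≡ 9 × 16 × 4 (mod 23): 9 × 16 = 144 ≡ 6; 6 × 4 = 24 ≡ 1. So 4^11 ≡ 1 (mod 23).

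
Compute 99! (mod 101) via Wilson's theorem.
(100)! = (99)! × (100) ≡ -1 (mod 101). So (99)! ≡ -1 × (100)^(-1) ≡ (-1)×(-1) = 1 (mod 101)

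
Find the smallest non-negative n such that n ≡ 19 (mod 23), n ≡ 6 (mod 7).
111

Using the Chinese Remainder Theorem:
M = product of moduli = 161
For equation 1: M_1 = 7, 7 ≡ 7 (mod 23), inverse of 7 mod 23 is 10 (check: 7 × 10 = 70 ≡ 1 (mod 23))
For equation 2: M_2 = 23, 23 ≡ 2 (mod 7), inverse of 23 mod 7 is 4 (check: 2 × 4 = 8 ≡ 1 (mod 7))
Combine: n ≡ Σ r_i×M_i×(M_i⁻¹ mod m_i) = 19×7×10 + 6×23×4 = 1330 + 552 = 1882
1882 mod 161 = 111
n ≡ 111 (mod 161)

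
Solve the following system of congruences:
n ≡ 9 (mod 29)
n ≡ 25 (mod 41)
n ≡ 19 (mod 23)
13842

Using the Chinese Remainder Theorem:
M = product of moduli = 27347
For equation 1: M_1 = 943, 943 ≡ 15 (mod 29), inverse of 943 mod 29 is 2 (check: 15 × 2 = 30 ≡ 1 (mod 29))
For equation 2: M_2 = 667, 667 ≡ 11 (mod 41), inverse of 667 mod 41 is 15 (check: 11 × 15 = 165 ≡ 1 (mod 41))
For equation 3: M_3 = 1189, 1189 ≡ 16 (mod 23), inverse of 1189 mod 23 is 13 (check: 16 × 13 = 208 ≡ 1 (mod 23))
Combine: n ≡ Σ r_i×M_i×(M_i⁻¹ mod m_i) = 9×943×2 + 25×667×15 + 19×1189×13 = 16974 + 250125 + 293683 = 560782
560782 mod 27347 = 13842
n ≡ 13842 (mod 27347)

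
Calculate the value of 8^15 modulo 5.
Using Fermat: 8^{4} ≡ 1 (mod 5). 15 ≡ 3 (mod 4). So 8^{15} ≡ 8^{3} ≡ 2 (mod 5)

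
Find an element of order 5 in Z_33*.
4 has order 5 mod 33 since 4^{5} ≡ 1 (mod 33) and no smaller power works.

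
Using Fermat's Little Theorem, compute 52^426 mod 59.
By Fermat: 52^{58} ≡ 1 (mod 59). 426 = 7×58 + 20. So 52^{426} ≡ 52^{20} ≡ 25 (mod 59)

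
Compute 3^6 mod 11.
6 = 4 + 2 (binary 110). Repeated squaring mod 11: 3^1 ≡ 3; 3^2 ≡ 3² = 9 ≡ 9; 3^4 ≡ 9² = 81 ≡ 4. Multiply: 3^6 = 3^4 × 3^2 ≡ 4 × 9 (mod 11): 4 × 9 = 36 ≡ 3. So 3^6 ≡ 3 (mod 11).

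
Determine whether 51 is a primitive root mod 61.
p - 1 = 60 has prime divisors 2, 3, 5. Check 51^(60/q) mod 61 for each: 51^(60/2) = 51^30 ≡ 60, 51^(60/3) = 51^20 ≡ 13, 51^(60/5) = 51^12 ≡ 58 (mod 61). None of these is 1, so 51 has order 60 = φ(61), so it is a primitive root mod 61.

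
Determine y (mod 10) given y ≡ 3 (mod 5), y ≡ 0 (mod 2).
8

Using the Chinese Remainder Theorem:
M = product of moduli = 10
For equation 1: M_1 = 2, 2 ≡ 2 (mod 5), inverse of 2 mod 5 is 3 (check: 2 × 3 = 6 ≡ 1 (mod 5))
For equation 2: M_2 = 5, 5 ≡ 1 (mod 2), inverse of 5 mod 2 is 1 (check: 1 × 1 = 1 ≡ 1 (mod 2))
Combine: y ≡ Σ r_i×M_i×(M_i⁻¹ mod m_i) = 3×2×3 + 0×5×1 = 18 + 0 = 18
18 mod 10 = 8
y ≡ 8 (mod 10)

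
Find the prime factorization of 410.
2 × 5 × 41

Divide by primes starting from smallest:
410 ÷ 2 = 205
205 ÷ 5 = 41
41 ÷ 41 = 1

410 = 2 × 5 × 41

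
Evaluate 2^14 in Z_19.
Using repeated squaring. 14 = 8 + 4 + 2 (binary 1110). Repeated squaring mod 19: 2^1 ≡ 2; 2^2 ≡ 2² = 4 ≡ 4; 2^4 ≡ 4² = 16 ≡ 16; 2^8 ≡ 16² = 256 ≡ 9. Multiply: 2^14 = 2^8 × 2^4 × 2^2 ≡ 9 × 16 × 4 (mod 19): 9 × 16 = 144 ≡ 11; 11 × 4 = 44 ≡ 6. So 2^14 ≡ 6 (mod 19).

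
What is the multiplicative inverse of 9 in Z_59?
46

Using Extended Euclidean Algorithm:
gcd(9, 59) = 1
Bezout coefficients: 9 × -13 + 59 × 2 = 1
So 9 × -13 ≡ 1 (mod 59)
The inverse is -13 mod 59 = 46
Verification: 9 × 46 = 414 = 7 × 59 + 1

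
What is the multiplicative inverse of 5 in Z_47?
5^(-1) ≡ 19 (mod 47). Verification: 5 × 19 = 95 ≡ 1 (mod 47)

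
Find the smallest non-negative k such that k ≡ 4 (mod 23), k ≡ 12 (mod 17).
165

Using the Chinese Remainder Theorem:
M = product of moduli = 391
For equation 1: M_1 = 17, 17 ≡ 17 (mod 23), inverse of 17 mod 23 is 19 (check: 17 × 19 = 323 ≡ 1 (mod 23))
For equation 2: M_2 = 23, 23 ≡ 6 (mod 17), inverse of 23 mod 17 is 3 (check: 6 × 3 = 18 ≡ 1 (mod 17))
Combine: k ≡ Σ r_i×M_i×(M_i⁻¹ mod m_i) = 4×17×19 + 12×23×3 = 1292 + 828 = 2120
2120 mod 391 = 165
k ≡ 165 (mod 391)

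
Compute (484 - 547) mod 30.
27

(484 - 547) = -63
-63 mod 30 = 27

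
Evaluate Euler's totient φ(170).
64

Prime factorization: 170 = 2 × 5 × 17
Using the formula φ(n) = n × Π(1 - 1/p) for each prime factor p:
φ(170) = 170 × (1 - 1/2) × (1 - 1/5) × (1 - 1/17)
φ(170) = 64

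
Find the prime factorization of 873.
3^2 × 97

Divide by primes starting from smallest:
873 ÷ 3 = 291
291 ÷ 3 = 97
97 ÷ 97 = 1

873 = 3^2 × 97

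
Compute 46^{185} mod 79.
8

Using successive squaring:
Binary expansion of 185: 10111001
Powers of 46 mod 79 (each is the square of the previous):
  46^1 ≡ 46 (mod 79)
  46^2 ≡ 46² = 2116 ≡ 62 (mod 79)
  46^4 ≡ 62² = 3844 ≡ 52 (mod 79)
  46^8 ≡ 52² = 2704 ≡ 18 (mod 79)
  46^16 ≡ 18² = 324 ≡ 8 (mod 79)
  46^32 ≡ 8² = 64 ≡ 64 (mod 79)
  46^64 ≡ 64² = 4096 ≡ 67 (mod 79)
  46^128 ≡ 67² = 4489 ≡ 65 (mod 79)
185 = 128 + 32 + 16 + 8 + 1, so 46^185 = 46^128 × 46^32 × 46^16 × 46^8 × 46^1 ≡ 65 × 64 × 8 × 18 × 46 (mod 79)
Multiplying step by step:
  65 × 64 = 4160 ≡ 52 (mod 79)
  52 × 8 = 416 ≡ 21 (mod 79)
  21 × 18 = 378 ≡ 62 (mod 79)
  62 × 46 = 2852 ≡ 8 (mod 79)
Result: 46^185 ≡ 8 (mod 79)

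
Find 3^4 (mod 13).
4 = 4 (binary 100). Repeated squaring mod 13: 3^1 ≡ 3; 3^2 ≡ 3² = 9 ≡ 9; 3^4 ≡ 9² = 81 ≡ 3. So 3^4 ≡ 3 (mod 13).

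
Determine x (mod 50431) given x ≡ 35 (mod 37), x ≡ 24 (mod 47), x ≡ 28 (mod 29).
32595

Using the Chinese Remainder Theorem:
M = product of moduli = 50431
For equation 1: M_1 = 1363, 1363 ≡ 31 (mod 37), inverse of 1363 mod 37 is 6 (check: 31 × 6 = 186 ≡ 1 (mod 37))
For equation 2: M_2 = 1073, 1073 ≡ 39 (mod 47), inverse of 1073 mod 47 is 41 (check: 39 × 41 = 1599 ≡ 1 (mod 47))
For equation 3: M_3 = 1739, 1739 ≡ 28 (mod 29), inverse of 1739 mod 29 is 28 (check: 28 × 28 = 784 ≡ 1 (mod 29))
Combine: x ≡ Σ r_i×M_i×(M_i⁻¹ mod m_i) = 35×1363×6 + 24×1073×41 + 28×1739×28 = 286230 + 1055832 + 1363376 = 2705438
2705438 mod 50431 = 32595
x ≡ 32595 (mod 50431)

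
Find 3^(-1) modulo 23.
8

Using Extended Euclidean Algorithm:
gcd(3, 23) = 1
Bezout coefficients: 3 × 8 + 23 × -1 = 1
So 3 × 8 ≡ 1 (mod 23)
The inverse is 8 mod 23 = 8
Verification: 3 × 8 = 24 = 1 × 23 + 1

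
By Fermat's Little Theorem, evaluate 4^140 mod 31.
By Fermat: 4^{30} ≡ 1 (mod 31). 140 = 4×30 + 20. So 4^{140} ≡ 4^{20} ≡ 1 (mod 31)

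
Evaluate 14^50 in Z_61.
Using repeated squaring. 50 = 32 + 16 + 2 (binary 110010). Repeated squaring mod 61: 14^1 ≡ 14; 14^2 ≡ 14² = 196 ≡ 13; 14^4 ≡ 13² = 169 ≡ 47; 14^8 ≡ 47² = 2209 ≡ 13; 14^16 ≡ 13² = 169 ≡ 47; 14^32 ≡ 47² = 2209 ≡ 13. Multiply: 14^50 = 14^32 × 14^16 × 14^2 ≡ 13 × 47 × 13 (mod 61): 13 × 47 = 611 ≡ 1; 1 × 13 = 13 ≡ 13. So 14^50 ≡ 13 (mod 61).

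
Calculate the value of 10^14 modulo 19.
Using repeated squaring. 14 = 8 + 4 + 2 (binary 1110). Repeated squaring mod 19: 10^1 ≡ 10; 10^2 ≡ 10² = 100 ≡ 5; 10^4 ≡ 5² = 25 ≡ 6; 10^8 ≡ 6² = 36 ≡ 17. Multiply: 10^14 = 10^8 × 10^4 × 10^2 ≡ 17 × 6 × 5 (mod 19): 17 × 6 = 102 ≡ 7; 7 × 5 = 35 ≡ 16. So 10^14 ≡ 16 (mod 19).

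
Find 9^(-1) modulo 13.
3

Using Extended Euclidean Algorithm:
gcd(9, 13) = 1
Bezout coefficients: 9 × 3 + 13 × -2 = 1
So 9 × 3 ≡ 1 (mod 13)
The inverse is 3 mod 13 = 3
Verification: 9 × 3 = 27 = 2 × 13 + 1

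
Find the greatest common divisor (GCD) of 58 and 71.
1

Using the Euclidean algorithm:
58 = 0 × 71 + 58
71 = 1 × 58 + 13
58 = 4 × 13 + 6
13 = 2 × 6 + 1
6 = 6 × 1 + 0

GCD(58, 71) = 1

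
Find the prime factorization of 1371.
3 × 457

Divide by primes starting from smallest:
1371 ÷ 3 = 457
457 ÷ 457 = 1

1371 = 3 × 457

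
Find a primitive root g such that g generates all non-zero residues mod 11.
p - 1 = 10 has prime divisors 2, 5. h is a primitive root mod 11 iff h^(10/q) ≢ 1 (mod 11) for each such q.
h = 2: 2^5 ≡ 10, 2^2 ≡ 4 (mod 11); none is 1, so 2 has order 10 and is a primitive root.
The smallest primitive root mod 11 is g = 2.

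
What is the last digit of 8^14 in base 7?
Using Fermat: 8^{6} ≡ 1 (mod 7). 14 ≡ 2 (mod 6). So 8^{14} ≡ 8^{2} ≡ 1 (mod 7)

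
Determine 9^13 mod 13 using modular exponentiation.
Using Fermat: 9^{12} ≡ 1 (mod 13). 13 ≡ 1 (mod 12). So 9^{13} ≡ 9^{1} ≡ 9 (mod 13)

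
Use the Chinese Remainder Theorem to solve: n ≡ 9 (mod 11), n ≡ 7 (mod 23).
53

Using the Chinese Remainder Theorem:
M = product of moduli = 253
For equation 1: M_1 = 23, 23 ≡ 1 (mod 11), inverse of 23 mod 11 is 1 (check: 1 × 1 = 1 ≡ 1 (mod 11))
For equation 2: M_2 = 11, 11 ≡ 11 (mod 23), inverse of 11 mod 23 is 21 (check: 11 × 21 = 231 ≡ 1 (mod 23))
Combine: n ≡ Σ r_i×M_i×(M_i⁻¹ mod m_i) = 9×23×1 + 7×11×21 = 207 + 1617 = 1824
1824 mod 253 = 53
n ≡ 53 (mod 253)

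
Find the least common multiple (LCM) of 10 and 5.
10

First find GCD(10, 5) using the Euclidean algorithm:
10 = 2 × 5 + 0
GCD(10, 5) = 5

LCM formula: LCM(a, b) = (a × b) / GCD(a, b)
LCM(10, 5) = (10 × 5) / 5
LCM(10, 5) = 50 / 5
LCM(10, 5) = 10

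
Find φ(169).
156

Prime factorization: 169 = 13^2
Using the formula φ(n) = n × Π(1 - 1/p) for each prime factor p:
φ(169) = 169 × (1 - 1/13)
φ(169) = 156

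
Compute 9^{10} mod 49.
16

Using successive squaring:
Binary expansion of 10: 1010
Powers of 9 mod 49 (each is the square of the previous):
  9^1 ≡ 9 (mod 49)
  9^2 ≡ 9² = 81 ≡ 32 (mod 49)
  9^4 ≡ 32² = 1024 ≡ 44 (mod 49)
  9^8 ≡ 44² = 1936 ≡ 25 (mod 49)
10 = 8 + 2, so 9^10 = 9^8 × 9^2 ≡ 25 × 32 (mod 49)
Multiplying step by step:
  25 × 32 = 800 ≡ 16 (mod 49)
Result: 9^10 ≡ 16 (mod 49)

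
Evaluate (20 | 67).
(20/67) = 20^{33} mod 67 = -1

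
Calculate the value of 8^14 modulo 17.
Using repeated squaring. 14 = 8 + 4 + 2 (binary 1110). Repeated squaring mod 17: 8^1 ≡ 8; 8^2 ≡ 8² = 64 ≡ 13; 8^4 ≡ 13² = 169 ≡ 16; 8^8 ≡ 16² = 256 ≡ 1. Multiply: 8^14 = 8^8 × 8^4 × 8^2 ≡ 1 × 16 × 13 (mod 17): 1 × 16 = 16 ≡ 16; 16 × 13 = 208 ≡ 4. So 8^14 ≡ 4 (mod 17).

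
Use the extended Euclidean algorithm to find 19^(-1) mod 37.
Extended GCD: 19(2) + 37(-1) = 1. So 19^(-1) ≡ 2 ≡ 2 (mod 37). Verify: 19 × 2 = 38 ≡ 1 (mod 37)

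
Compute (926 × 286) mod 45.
11

(926 × 286) = 264836
264836 mod 45 = 11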